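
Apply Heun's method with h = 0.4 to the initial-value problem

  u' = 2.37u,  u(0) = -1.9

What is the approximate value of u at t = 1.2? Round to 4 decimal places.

-26.1788

Heun: k1 = f(t_n, u_n); k2 = f(t_n + h, u_n + h·k1); u_{n+1} = u_n + (h/2)·(k1 + k2).
t=0.000000, u=-1.900000:
  k1 = f(0.000000, -1.900000) = -4.503000
  k2 = f(0.400000, -3.701200) = -8.771844
  u ← -1.900000 + (0.4/2)·(-4.503000 + (-8.771844)) = -4.554969
t=0.400000, u=-4.554969:
  k1 = f(0.400000, -4.554969) = -10.795276
  k2 = f(0.800000, -8.873079) = -21.029198
  u ← -4.554969 + (0.4/2)·(-10.795276 + (-21.029198)) = -10.919864
t=0.800000, u=-10.919864:
  k1 = f(0.800000, -10.919864) = -25.880077
  k2 = f(1.200000, -21.271894) = -50.414389
  u ← -10.919864 + (0.4/2)·(-25.880077 + (-50.414389)) = -26.178757
u(1.2) ≈ -26.1788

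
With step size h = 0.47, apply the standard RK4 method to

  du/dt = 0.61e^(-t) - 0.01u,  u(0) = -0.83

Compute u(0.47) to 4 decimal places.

-0.5979

RK4: k1 = f(t_n, u_n); k2 = f(t_n + h/2, u_n + (h/2)·k1); k3 = f(t_n + h/2, u_n + (h/2)·k2); k4 = f(t_n + h, u_n + h·k3); u_{n+1} = u_n + (h/6)·(k1 + 2k2 + 2k3 + k4).
t=0.000000, u=-0.830000:
  k1 = f(0.000000, -0.830000) = 0.618300
  k2 = f(0.235000, -0.684700) = 0.489095
  k3 = f(0.235000, -0.715063) = 0.489399
  k4 = f(0.470000, -0.599983) = 0.387251
  u ← -0.830000 + (0.47/6)·(k1 + 2k2 + 2k3 + k4) = -0.597934
u(0.47) ≈ -0.5979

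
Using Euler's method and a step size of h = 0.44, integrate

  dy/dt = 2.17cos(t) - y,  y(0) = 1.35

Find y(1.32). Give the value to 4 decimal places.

1.6286

Euler: y_{n+1} = y_n + h·f(t_n, y_n).
t=0.000000, y=1.350000: f=0.820000 → y ← 1.350000 + 0.44·0.820000 = 1.710800
t=0.440000, y=1.710800: f=0.252511 → y ← 1.710800 + 0.44·0.252511 = 1.821905
t=0.880000, y=1.821905: f=-0.439287 → y ← 1.821905 + 0.44·(-0.439287) = 1.628619
y(1.32) ≈ 1.6286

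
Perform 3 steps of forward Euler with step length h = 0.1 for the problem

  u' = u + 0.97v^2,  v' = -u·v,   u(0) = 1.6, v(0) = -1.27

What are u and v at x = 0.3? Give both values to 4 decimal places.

Euler on (u,v): u_{n+1} = u_n + h·u', v_{n+1} = v_n + h·v'.
0.000000: (1.600000, -1.270000); f=(3.164513, 2.032000) → (1.916451, -1.066800)
0.100000: (1.916451, -1.066800); f=(3.020372, 2.044470) → (2.218488, -0.862353)
0.200000: (2.218488, -0.862353); f=(2.939832, 1.913120) → (2.512472, -0.671041)
(u(0.3), v(0.3)) ≈ (2.5125, -0.6710)

2.5125, -0.6710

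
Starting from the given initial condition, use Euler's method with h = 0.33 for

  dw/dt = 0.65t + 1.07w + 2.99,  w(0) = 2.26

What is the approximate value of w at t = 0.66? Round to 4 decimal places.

Euler: w_{n+1} = w_n + h·f(t_n, w_n).
t=0.000000, w=2.260000: f=5.408200 → w ← 2.260000 + 0.33·5.408200 = 4.044706
t=0.330000, w=4.044706: f=7.532335 → w ← 4.044706 + 0.33·7.532335 = 6.530377
w(0.66) ≈ 6.5304

6.5304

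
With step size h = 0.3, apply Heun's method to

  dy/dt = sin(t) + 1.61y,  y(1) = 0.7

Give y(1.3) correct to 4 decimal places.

Heun: k1 = f(t_n, y_n); k2 = f(t_n + h, y_n + h·k1); y_{n+1} = y_n + (h/2)·(k1 + k2).
t=1.000000, y=0.700000:
  k1 = f(1.000000, 0.700000) = 1.968471
  k2 = f(1.300000, 1.290541) = 3.041330
  y ← 0.700000 + (0.3/2)·(1.968471 + 3.041330) = 1.451470
y(1.3) ≈ 1.4515

1.4515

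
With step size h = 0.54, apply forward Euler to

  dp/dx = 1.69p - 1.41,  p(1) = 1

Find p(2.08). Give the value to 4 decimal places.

1.4404

Euler: p_{n+1} = p_n + h·f(x_n, p_n).
x=1.000000, p=1.000000: f=0.280000 → p ← 1.000000 + 0.54·0.280000 = 1.151200
x=1.540000, p=1.151200: f=0.535528 → p ← 1.151200 + 0.54·0.535528 = 1.440385
p(2.08) ≈ 1.4404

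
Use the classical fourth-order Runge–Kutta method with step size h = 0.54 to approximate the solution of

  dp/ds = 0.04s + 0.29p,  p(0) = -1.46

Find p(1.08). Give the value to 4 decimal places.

-1.9710

RK4: k1 = f(s_n, p_n); k2 = f(s_n + h/2, p_n + (h/2)·k1); k3 = f(s_n + h/2, p_n + (h/2)·k2); k4 = f(s_n + h, p_n + h·k3); p_{n+1} = p_n + (h/6)·(k1 + 2k2 + 2k3 + k4).
s=0.000000, p=-1.460000:
  k1 = f(0.000000, -1.460000) = -0.423400
  k2 = f(0.270000, -1.574318) = -0.445752
  k3 = f(0.270000, -1.580353) = -0.447502
  k4 = f(0.540000, -1.701651) = -0.471879
  p ← -1.460000 + (0.54/6)·(k1 + 2k2 + 2k3 + k4) = -1.701361
s=0.540000, p=-1.701361:
  k1 = f(0.540000, -1.701361) = -0.471795
  k2 = f(0.810000, -1.828745) = -0.497936
  k3 = f(0.810000, -1.835804) = -0.499983
  k4 = f(1.080000, -1.971352) = -0.528492
  p ← -1.701361 + (0.54/6)·(k1 + 2k2 + 2k3 + k4) = -1.971012
p(1.08) ≈ -1.9710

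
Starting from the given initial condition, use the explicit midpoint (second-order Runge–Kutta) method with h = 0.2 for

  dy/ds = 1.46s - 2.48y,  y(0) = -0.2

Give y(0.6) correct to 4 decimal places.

0.1251

Midpoint: k1 = f(s_n, y_n); k2 = f(s_n + h/2, y_n + (h/2)·k1); y_{n+1} = y_n + h·k2.
s=0.000000, y=-0.200000:
  k1 = f(0.000000, -0.200000) = 0.496000
  k2 = f(0.100000, -0.150400) = 0.518992
  y ← -0.200000 + 0.2·0.518992 = -0.096202
s=0.200000, y=-0.096202:
  k1 = f(0.200000, -0.096202) = 0.530580
  k2 = f(0.300000, -0.043144) = 0.544996
  y ← -0.096202 + 0.2·0.544996 = 0.012798
s=0.400000, y=0.012798:
  k1 = f(0.400000, 0.012798) = 0.552262
  k2 = f(0.500000, 0.068024) = 0.561301
  y ← 0.012798 + 0.2·0.561301 = 0.125058
y(0.6) ≈ 0.1251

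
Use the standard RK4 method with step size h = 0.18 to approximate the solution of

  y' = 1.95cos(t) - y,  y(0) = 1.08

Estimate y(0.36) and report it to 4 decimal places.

RK4: k1 = f(t_n, y_n); k2 = f(t_n + h/2, y_n + (h/2)·k1); k3 = f(t_n + h/2, y_n + (h/2)·k2); k4 = f(t_n + h, y_n + h·k3); y_{n+1} = y_n + (h/6)·(k1 + 2k2 + 2k3 + k4).
t=0.000000, y=1.080000:
  k1 = f(0.000000, 1.080000) = 0.870000
  k2 = f(0.090000, 1.158300) = 0.783808
  k3 = f(0.090000, 1.150543) = 0.791565
  k4 = f(0.180000, 1.222482) = 0.696013
  y ← 1.080000 + (0.18/6)·(k1 + 2k2 + 2k3 + k4) = 1.221503
t=0.180000, y=1.221503:
  k1 = f(0.180000, 1.221503) = 0.696992
  k2 = f(0.270000, 1.284232) = 0.595121
  k3 = f(0.270000, 1.275064) = 0.604290
  k4 = f(0.360000, 1.330275) = 0.494724
  y ← 1.221503 + (0.18/6)·(k1 + 2k2 + 2k3 + k4) = 1.329219
y(0.36) ≈ 1.3292

1.3292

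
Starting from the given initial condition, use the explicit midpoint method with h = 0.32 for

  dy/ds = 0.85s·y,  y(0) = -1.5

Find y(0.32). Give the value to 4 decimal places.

-1.5653

Midpoint: k1 = f(s_n, y_n); k2 = f(s_n + h/2, y_n + (h/2)·k1); y_{n+1} = y_n + h·k2.
s=0.000000, y=-1.500000:
  k1 = f(0.000000, -1.500000) = 0.000000
  k2 = f(0.160000, -1.500000) = -0.204000
  y ← -1.500000 + 0.32·(-0.204000) = -1.565280
y(0.32) ≈ -1.5653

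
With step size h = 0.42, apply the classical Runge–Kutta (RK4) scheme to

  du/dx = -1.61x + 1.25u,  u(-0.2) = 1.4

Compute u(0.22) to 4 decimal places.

2.3738

RK4: k1 = f(x_n, u_n); k2 = f(x_n + h/2, u_n + (h/2)·k1); k3 = f(x_n + h/2, u_n + (h/2)·k2); k4 = f(x_n + h, u_n + h·k3); u_{n+1} = u_n + (h/6)·(k1 + 2k2 + 2k3 + k4).
x=-0.200000, u=1.400000:
  k1 = f(-0.200000, 1.400000) = 2.072000
  k2 = f(0.010000, 1.835120) = 2.277800
  k3 = f(0.010000, 1.878338) = 2.331822
  k4 = f(0.220000, 2.379365) = 2.620007
  u ← 1.400000 + (0.42/6)·(k1 + 2k2 + 2k3 + k4) = 2.373788
u(0.22) ≈ 2.3738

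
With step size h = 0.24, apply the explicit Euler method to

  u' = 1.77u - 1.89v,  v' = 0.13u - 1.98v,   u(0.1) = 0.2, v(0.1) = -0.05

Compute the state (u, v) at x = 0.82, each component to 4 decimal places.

Euler on (u,v): u_{n+1} = u_n + h·u', v_{n+1} = v_n + h·v'.
0.100000: (0.200000, -0.050000); f=(0.448500, 0.125000) → (0.307640, -0.020000)
0.340000: (0.307640, -0.020000); f=(0.582323, 0.079593) → (0.447397, -0.000898)
0.580000: (0.447397, -0.000898); f=(0.793590, 0.059939) → (0.637859, 0.013488)
(u(0.82), v(0.82)) ≈ (0.6379, 0.0135)

0.6379, 0.0135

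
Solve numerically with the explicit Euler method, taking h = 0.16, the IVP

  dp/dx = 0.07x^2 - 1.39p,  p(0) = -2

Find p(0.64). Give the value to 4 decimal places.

Euler: p_{n+1} = p_n + h·f(x_n, p_n).
x=0.000000, p=-2.000000: f=2.780000 → p ← -2.000000 + 0.16·2.780000 = -1.555200
x=0.160000, p=-1.555200: f=2.163520 → p ← -1.555200 + 0.16·2.163520 = -1.209037
x=0.320000, p=-1.209037: f=1.687729 → p ← -1.209037 + 0.16·1.687729 = -0.939000
x=0.480000, p=-0.939000: f=1.321338 → p ← -0.939000 + 0.16·1.321338 = -0.727586
p(0.64) ≈ -0.7276

-0.7276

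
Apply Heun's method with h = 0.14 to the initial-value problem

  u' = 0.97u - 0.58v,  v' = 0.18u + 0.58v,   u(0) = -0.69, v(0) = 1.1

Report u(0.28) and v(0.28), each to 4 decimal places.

-1.1218, 1.2456

Heun on (u,v): k1 = f(t_n, state_n); k2 = f(t_n + h, state_n + h·k1); state_{n+1} = state_n + (h/2)·(k1 + k2).
0.000000: (-0.690000, 1.100000)
  k1 = (-1.307300, 0.513800)
  predictor → (-0.873022, 1.171932)
  k2 = (-1.526552, 0.522577)
  → (-0.888370, 1.172546)
0.140000: (-0.888370, 1.172546)
  k1 = (-1.541795, 0.520170)
  predictor → (-1.104221, 1.245370)
  k2 = (-1.793409, 0.523555)
  → (-1.121834, 1.245607)
(u(0.28), v(0.28)) ≈ (-1.1218, 1.2456)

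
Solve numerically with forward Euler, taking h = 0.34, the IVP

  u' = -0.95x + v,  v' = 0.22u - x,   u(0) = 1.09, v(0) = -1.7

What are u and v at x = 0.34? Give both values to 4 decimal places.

0.5120, -1.6185

Euler on (u,v): u_{n+1} = u_n + h·u', v_{n+1} = v_n + h·v'.
0.000000: (1.090000, -1.700000); f=(-1.700000, 0.239800) → (0.512000, -1.618468)
(u(0.34), v(0.34)) ≈ (0.5120, -1.6185)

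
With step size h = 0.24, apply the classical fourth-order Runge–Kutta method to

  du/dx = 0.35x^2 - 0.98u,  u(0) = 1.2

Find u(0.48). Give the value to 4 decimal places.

RK4: k1 = f(x_n, u_n); k2 = f(x_n + h/2, u_n + (h/2)·k1); k3 = f(x_n + h/2, u_n + (h/2)·k2); k4 = f(x_n + h, u_n + h·k3); u_{n+1} = u_n + (h/6)·(k1 + 2k2 + 2k3 + k4).
x=0.000000, u=1.200000:
  k1 = f(0.000000, 1.200000) = -1.176000
  k2 = f(0.120000, 1.058880) = -1.032662
  k3 = f(0.120000, 1.076081) = -1.049519
  k4 = f(0.240000, 0.948115) = -0.908993
  u ← 1.200000 + (0.24/6)·(k1 + 2k2 + 2k3 + k4) = 0.950026
x=0.240000, u=0.950026:
  k1 = f(0.240000, 0.950026) = -0.910865
  k2 = f(0.360000, 0.840722) = -0.778548
  k3 = f(0.360000, 0.856600) = -0.794108
  k4 = f(0.480000, 0.759440) = -0.663611
  u ← 0.950026 + (0.24/6)·(k1 + 2k2 + 2k3 + k4) = 0.761234
u(0.48) ≈ 0.7612

0.7612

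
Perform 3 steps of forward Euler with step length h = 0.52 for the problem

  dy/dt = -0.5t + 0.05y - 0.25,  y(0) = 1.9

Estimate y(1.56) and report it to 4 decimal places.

1.2427

Euler: y_{n+1} = y_n + h·f(t_n, y_n).
t=0.000000, y=1.900000: f=-0.155000 → y ← 1.900000 + 0.52·(-0.155000) = 1.819400
t=0.520000, y=1.819400: f=-0.419030 → y ← 1.819400 + 0.52·(-0.419030) = 1.601504
t=1.040000, y=1.601504: f=-0.689925 → y ← 1.601504 + 0.52·(-0.689925) = 1.242744
y(1.56) ≈ 1.2427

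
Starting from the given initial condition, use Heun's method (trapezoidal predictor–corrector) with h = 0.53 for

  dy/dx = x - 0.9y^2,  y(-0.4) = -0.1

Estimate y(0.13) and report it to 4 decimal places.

Heun: k1 = f(x_n, y_n); k2 = f(x_n + h, y_n + h·k1); y_{n+1} = y_n + (h/2)·(k1 + k2).
x=-0.400000, y=-0.100000:
  k1 = f(-0.400000, -0.100000) = -0.409000
  k2 = f(0.130000, -0.316770) = 0.039691
  y ← -0.100000 + (0.53/2)·(-0.409000 + 0.039691) = -0.197867
y(0.13) ≈ -0.1979

-0.1979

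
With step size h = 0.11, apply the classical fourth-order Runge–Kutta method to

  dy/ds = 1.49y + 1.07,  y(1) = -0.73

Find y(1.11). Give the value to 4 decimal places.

RK4: k1 = f(s_n, y_n); k2 = f(s_n + h/2, y_n + (h/2)·k1); k3 = f(s_n + h/2, y_n + (h/2)·k2); k4 = f(s_n + h, y_n + h·k3); y_{n+1} = y_n + (h/6)·(k1 + 2k2 + 2k3 + k4).
s=1.000000, y=-0.730000:
  k1 = f(1.000000, -0.730000) = -0.017700
  k2 = f(1.055000, -0.730973) = -0.019151
  k3 = f(1.055000, -0.731053) = -0.019269
  k4 = f(1.110000, -0.732120) = -0.020858
  y ← -0.730000 + (0.11/6)·(k1 + 2k2 + 2k3 + k4) = -0.732116
y(1.11) ≈ -0.7321

-0.7321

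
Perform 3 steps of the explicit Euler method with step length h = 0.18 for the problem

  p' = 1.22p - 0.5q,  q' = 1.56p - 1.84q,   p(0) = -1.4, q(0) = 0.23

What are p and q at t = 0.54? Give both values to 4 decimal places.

-2.4861, -1.0174

Euler on (p,q): p_{n+1} = p_n + h·p', q_{n+1} = q_n + h·q'.
0.000000: (-1.400000, 0.230000); f=(-1.823000, -2.607200) → (-1.728140, -0.239296)
0.180000: (-1.728140, -0.239296); f=(-1.988683, -2.255594) → (-2.086103, -0.645303)
0.360000: (-2.086103, -0.645303); f=(-2.222394, -2.066963) → (-2.486134, -1.017356)
(p(0.54), q(0.54)) ≈ (-2.4861, -1.0174)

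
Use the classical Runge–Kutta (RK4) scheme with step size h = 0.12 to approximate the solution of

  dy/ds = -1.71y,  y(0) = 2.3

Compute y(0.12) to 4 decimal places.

1.8733

RK4: k1 = f(s_n, y_n); k2 = f(s_n + h/2, y_n + (h/2)·k1); k3 = f(s_n + h/2, y_n + (h/2)·k2); k4 = f(s_n + h, y_n + h·k3); y_{n+1} = y_n + (h/6)·(k1 + 2k2 + 2k3 + k4).
s=0.000000, y=2.300000:
  k1 = f(0.000000, 2.300000) = -3.933000
  k2 = f(0.060000, 2.064020) = -3.529474
  k3 = f(0.060000, 2.088232) = -3.570876
  k4 = f(0.120000, 1.871495) = -3.200256
  y ← 2.300000 + (0.12/6)·(k1 + 2k2 + 2k3 + k4) = 1.873321
y(0.12) ≈ 1.8733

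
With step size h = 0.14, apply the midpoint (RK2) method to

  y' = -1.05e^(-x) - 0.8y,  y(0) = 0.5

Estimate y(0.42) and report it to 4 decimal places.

0.0570

Midpoint: k1 = f(x_n, y_n); k2 = f(x_n + h/2, y_n + (h/2)·k1); y_{n+1} = y_n + h·k2.
x=0.000000, y=0.500000:
  k1 = f(0.000000, 0.500000) = -1.450000
  k2 = f(0.070000, 0.398500) = -1.297814
  y ← 0.500000 + 0.14·(-1.297814) = 0.318306
x=0.140000, y=0.318306:
  k1 = f(0.140000, 0.318306) = -1.167471
  k2 = f(0.210000, 0.236583) = -1.040380
  y ← 0.318306 + 0.14·(-1.040380) = 0.172653
x=0.280000, y=0.172653:
  k1 = f(0.280000, 0.172653) = -0.931695
  k2 = f(0.350000, 0.107434) = -0.825870
  y ← 0.172653 + 0.14·(-0.825870) = 0.057031
y(0.42) ≈ 0.0570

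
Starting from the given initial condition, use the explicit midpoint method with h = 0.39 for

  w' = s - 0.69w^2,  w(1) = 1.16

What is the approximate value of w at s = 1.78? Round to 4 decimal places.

Midpoint: k1 = f(s_n, w_n); k2 = f(s_n + h/2, w_n + (h/2)·k1); w_{n+1} = w_n + h·k2.
s=1.000000, w=1.160000:
  k1 = f(1.000000, 1.160000) = 0.071536
  k2 = f(1.195000, 1.173950) = 0.244071
  w ← 1.160000 + 0.39·0.244071 = 1.255188
s=1.390000, w=1.255188:
  k1 = f(1.390000, 1.255188) = 0.302907
  k2 = f(1.585000, 1.314255) = 0.393187
  w ← 1.255188 + 0.39·0.393187 = 1.408531
w(1.78) ≈ 1.4085

1.4085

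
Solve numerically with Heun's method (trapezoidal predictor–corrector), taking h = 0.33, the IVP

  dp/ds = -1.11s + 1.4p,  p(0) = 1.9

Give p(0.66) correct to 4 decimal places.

4.3716

Heun: k1 = f(s_n, p_n); k2 = f(s_n + h, p_n + h·k1); p_{n+1} = p_n + (h/2)·(k1 + k2).
s=0.000000, p=1.900000:
  k1 = f(0.000000, 1.900000) = 2.660000
  k2 = f(0.330000, 2.777800) = 3.522620
  p ← 1.900000 + (0.33/2)·(2.660000 + 3.522620) = 2.920132
s=0.330000, p=2.920132:
  k1 = f(0.330000, 2.920132) = 3.721885
  k2 = f(0.660000, 4.148354) = 5.075096
  p ← 2.920132 + (0.33/2)·(3.721885 + 5.075096) = 4.371634
p(0.66) ≈ 4.3716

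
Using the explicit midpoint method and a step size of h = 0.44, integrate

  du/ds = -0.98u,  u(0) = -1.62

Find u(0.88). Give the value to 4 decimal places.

Midpoint: k1 = f(s_n, u_n); k2 = f(s_n + h/2, u_n + (h/2)·k1); u_{n+1} = u_n + h·k2.
s=0.000000, u=-1.620000:
  k1 = f(0.000000, -1.620000) = 1.587600
  k2 = f(0.220000, -1.270728) = 1.245313
  u ← -1.620000 + 0.44·1.245313 = -1.072062
s=0.440000, u=-1.072062:
  k1 = f(0.440000, -1.072062) = 1.050621
  k2 = f(0.660000, -0.840926) = 0.824107
  u ← -1.072062 + 0.44·0.824107 = -0.709455
u(0.88) ≈ -0.7095

-0.7095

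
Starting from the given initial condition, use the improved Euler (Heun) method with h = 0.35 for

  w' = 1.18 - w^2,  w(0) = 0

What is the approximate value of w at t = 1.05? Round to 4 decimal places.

0.8564

Heun: k1 = f(t_n, w_n); k2 = f(t_n + h, w_n + h·k1); w_{n+1} = w_n + (h/2)·(k1 + k2).
t=0.000000, w=0.000000:
  k1 = f(0.000000, 0.000000) = 1.180000
  k2 = f(0.350000, 0.413000) = 1.009431
  w ← 0.000000 + (0.35/2)·(1.180000 + 1.009431) = 0.383150
t=0.350000, w=0.383150:
  k1 = f(0.350000, 0.383150) = 1.033196
  k2 = f(0.700000, 0.744769) = 0.625319
  w ← 0.383150 + (0.35/2)·(1.033196 + 0.625319) = 0.673391
t=0.700000, w=0.673391:
  k1 = f(0.700000, 0.673391) = 0.726545
  k2 = f(1.050000, 0.927681) = 0.319407
  w ← 0.673391 + (0.35/2)·(0.726545 + 0.319407) = 0.856432
w(1.05) ≈ 0.8564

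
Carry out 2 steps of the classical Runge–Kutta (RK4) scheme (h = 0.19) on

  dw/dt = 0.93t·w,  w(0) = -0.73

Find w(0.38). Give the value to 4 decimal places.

-0.7807

RK4: k1 = f(t_n, w_n); k2 = f(t_n + h/2, w_n + (h/2)·k1); k3 = f(t_n + h/2, w_n + (h/2)·k2); k4 = f(t_n + h, w_n + h·k3); w_{n+1} = w_n + (h/6)·(k1 + 2k2 + 2k3 + k4).
t=0.000000, w=-0.730000:
  k1 = f(0.000000, -0.730000) = 0.000000
  k2 = f(0.095000, -0.730000) = -0.064496
  k3 = f(0.095000, -0.736127) = -0.065037
  k4 = f(0.190000, -0.742357) = -0.131174
  w ← -0.730000 + (0.19/6)·(k1 + 2k2 + 2k3 + k4) = -0.742358
t=0.190000, w=-0.742358:
  k1 = f(0.190000, -0.742358) = -0.131175
  k2 = f(0.285000, -0.754819) = -0.200065
  k3 = f(0.285000, -0.761364) = -0.201799
  k4 = f(0.380000, -0.780699) = -0.275899
  w ← -0.742358 + (0.19/6)·(k1 + 2k2 + 2k3 + k4) = -0.780700
w(0.38) ≈ -0.7807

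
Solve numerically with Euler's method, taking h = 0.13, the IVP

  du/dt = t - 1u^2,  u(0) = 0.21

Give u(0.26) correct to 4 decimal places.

0.2157

Euler: u_{n+1} = u_n + h·f(t_n, u_n).
t=0.000000, u=0.210000: f=-0.044100 → u ← 0.210000 + 0.13·(-0.044100) = 0.204267
t=0.130000, u=0.204267: f=0.088275 → u ← 0.204267 + 0.13·0.088275 = 0.215743
u(0.26) ≈ 0.2157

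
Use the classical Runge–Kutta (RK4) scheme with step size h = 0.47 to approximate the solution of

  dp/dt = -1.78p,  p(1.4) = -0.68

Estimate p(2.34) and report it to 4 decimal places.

RK4: k1 = f(t_n, p_n); k2 = f(t_n + h/2, p_n + (h/2)·k1); k3 = f(t_n + h/2, p_n + (h/2)·k2); k4 = f(t_n + h, p_n + h·k3); p_{n+1} = p_n + (h/6)·(k1 + 2k2 + 2k3 + k4).
t=1.400000, p=-0.680000:
  k1 = f(1.400000, -0.680000) = 1.210400
  k2 = f(1.635000, -0.395556) = 0.704090
  k3 = f(1.635000, -0.514539) = 0.915879
  k4 = f(1.870000, -0.249537) = 0.444175
  p ← -0.680000 + (0.47/6)·(k1 + 2k2 + 2k3 + k4) = -0.296596
t=1.870000, p=-0.296596:
  k1 = f(1.870000, -0.296596) = 0.527942
  k2 = f(2.105000, -0.172530) = 0.307104
  k3 = f(2.105000, -0.224427) = 0.399480
  k4 = f(2.340000, -0.108841) = 0.193737
  p ← -0.296596 + (0.47/6)·(k1 + 2k2 + 2k3 + k4) = -0.129367
p(2.34) ≈ -0.1294

-0.1294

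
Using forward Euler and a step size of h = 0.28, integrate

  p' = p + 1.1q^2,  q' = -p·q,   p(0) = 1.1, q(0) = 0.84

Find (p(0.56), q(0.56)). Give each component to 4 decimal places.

Euler on (p,q): p_{n+1} = p_n + h·p', q_{n+1} = q_n + h·q'.
0.000000: (1.100000, 0.840000); f=(1.876160, -0.924000) → (1.625325, 0.581280)
0.280000: (1.625325, 0.581280); f=(1.997000, -0.944769) → (2.184485, 0.316745)
(p(0.56), q(0.56)) ≈ (2.1845, 0.3167)

2.1845, 0.3167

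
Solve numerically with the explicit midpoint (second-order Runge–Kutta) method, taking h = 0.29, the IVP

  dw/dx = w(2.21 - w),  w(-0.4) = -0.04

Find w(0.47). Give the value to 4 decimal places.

-0.2736

Midpoint: k1 = f(x_n, w_n); k2 = f(x_n + h/2, w_n + (h/2)·k1); w_{n+1} = w_n + h·k2.
x=-0.400000, w=-0.040000:
  k1 = f(-0.400000, -0.040000) = -0.090000
  k2 = f(-0.255000, -0.053050) = -0.120055
  w ← -0.040000 + 0.29·(-0.120055) = -0.074816
x=-0.110000, w=-0.074816:
  k1 = f(-0.110000, -0.074816) = -0.170941
  k2 = f(0.035000, -0.099602) = -0.230042
  w ← -0.074816 + 0.29·(-0.230042) = -0.141528
x=0.180000, w=-0.141528:
  k1 = f(0.180000, -0.141528) = -0.332807
  k2 = f(0.325000, -0.189785) = -0.455443
  w ← -0.141528 + 0.29·(-0.455443) = -0.273606
w(0.47) ≈ -0.2736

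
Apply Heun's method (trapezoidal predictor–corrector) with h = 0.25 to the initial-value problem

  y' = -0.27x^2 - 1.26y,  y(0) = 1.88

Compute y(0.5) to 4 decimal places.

1.0031

Heun: k1 = f(x_n, y_n); k2 = f(x_n + h, y_n + h·k1); y_{n+1} = y_n + (h/2)·(k1 + k2).
x=0.000000, y=1.880000:
  k1 = f(0.000000, 1.880000) = -2.368800
  k2 = f(0.250000, 1.287800) = -1.639503
  y ← 1.880000 + (0.25/2)·(-2.368800 + (-1.639503)) = 1.378962
x=0.250000, y=1.378962:
  k1 = f(0.250000, 1.378962) = -1.754367
  k2 = f(0.500000, 0.940370) = -1.252367
  y ← 1.378962 + (0.25/2)·(-1.754367 + (-1.252367)) = 1.003120
y(0.5) ≈ 1.0031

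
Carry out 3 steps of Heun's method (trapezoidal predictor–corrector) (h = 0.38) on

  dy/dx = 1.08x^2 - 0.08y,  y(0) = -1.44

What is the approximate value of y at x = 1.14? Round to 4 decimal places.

-0.7622

Heun: k1 = f(x_n, y_n); k2 = f(x_n + h, y_n + h·k1); y_{n+1} = y_n + (h/2)·(k1 + k2).
x=0.000000, y=-1.440000:
  k1 = f(0.000000, -1.440000) = 0.115200
  k2 = f(0.380000, -1.396224) = 0.267650
  y ← -1.440000 + (0.38/2)·(0.115200 + 0.267650) = -1.367259
x=0.380000, y=-1.367259:
  k1 = f(0.380000, -1.367259) = 0.265333
  k2 = f(0.760000, -1.266432) = 0.725123
  y ← -1.367259 + (0.38/2)·(0.265333 + 0.725123) = -1.179072
x=0.760000, y=-1.179072:
  k1 = f(0.760000, -1.179072) = 0.718134
  k2 = f(1.140000, -0.906181) = 1.476062
  y ← -1.179072 + (0.38/2)·(0.718134 + 1.476062) = -0.762175
y(1.14) ≈ -0.7622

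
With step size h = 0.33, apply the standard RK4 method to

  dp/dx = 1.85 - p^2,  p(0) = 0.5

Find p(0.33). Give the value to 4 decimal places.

RK4: k1 = f(x_n, p_n); k2 = f(x_n + h/2, p_n + (h/2)·k1); k3 = f(x_n + h/2, p_n + (h/2)·k2); k4 = f(x_n + h, p_n + h·k3); p_{n+1} = p_n + (h/6)·(k1 + 2k2 + 2k3 + k4).
x=0.000000, p=0.500000:
  k1 = f(0.000000, 0.500000) = 1.600000
  k2 = f(0.165000, 0.764000) = 1.266304
  k3 = f(0.165000, 0.708940) = 1.347404
  k4 = f(0.330000, 0.944643) = 0.957649
  p ← 0.500000 + (0.33/6)·(k1 + 2k2 + 2k3 + k4) = 0.928179
p(0.33) ≈ 0.9282

0.9282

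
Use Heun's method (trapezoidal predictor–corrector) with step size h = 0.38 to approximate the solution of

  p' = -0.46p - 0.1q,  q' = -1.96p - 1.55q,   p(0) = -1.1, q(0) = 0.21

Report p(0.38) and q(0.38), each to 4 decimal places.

-0.9450, 0.6321

Heun on (p,q): k1 = f(s_n, state_n); k2 = f(s_n + h, state_n + h·k1); state_{n+1} = state_n + (h/2)·(k1 + k2).
0.000000: (-1.100000, 0.210000)
  k1 = (0.485000, 1.830500)
  predictor → (-0.915700, 0.905590)
  k2 = (0.330663, 0.391107)
  → (-0.945024, 0.632105)
(p(0.38), q(0.38)) ≈ (-0.9450, 0.6321)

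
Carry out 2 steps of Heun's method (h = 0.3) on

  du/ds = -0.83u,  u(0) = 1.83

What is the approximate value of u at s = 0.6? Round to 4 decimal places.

1.1191

Heun: k1 = f(s_n, u_n); k2 = f(s_n + h, u_n + h·k1); u_{n+1} = u_n + (h/2)·(k1 + k2).
s=0.000000, u=1.830000:
  k1 = f(0.000000, 1.830000) = -1.518900
  k2 = f(0.300000, 1.374330) = -1.140694
  u ← 1.830000 + (0.3/2)·(-1.518900 + (-1.140694)) = 1.431061
s=0.300000, u=1.431061:
  k1 = f(0.300000, 1.431061) = -1.187781
  k2 = f(0.600000, 1.074727) = -0.892023
  u ← 1.431061 + (0.3/2)·(-1.187781 + (-0.892023)) = 1.119090
u(0.6) ≈ 1.1191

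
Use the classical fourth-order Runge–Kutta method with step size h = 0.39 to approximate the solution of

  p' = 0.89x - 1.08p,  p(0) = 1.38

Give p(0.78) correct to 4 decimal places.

RK4: k1 = f(x_n, p_n); k2 = f(x_n + h/2, p_n + (h/2)·k1); k3 = f(x_n + h/2, p_n + (h/2)·k2); k4 = f(x_n + h, p_n + h·k3); p_{n+1} = p_n + (h/6)·(k1 + 2k2 + 2k3 + k4).
x=0.000000, p=1.380000:
  k1 = f(0.000000, 1.380000) = -1.490400
  k2 = f(0.195000, 1.089372) = -1.002972
  k3 = f(0.195000, 1.184421) = -1.105624
  k4 = f(0.390000, 0.948807) = -0.677611
  p ← 1.380000 + (0.39/6)·(k1 + 2k2 + 2k3 + k4) = 0.964962
x=0.390000, p=0.964962:
  k1 = f(0.390000, 0.964962) = -0.695059
  k2 = f(0.585000, 0.829425) = -0.375129
  k3 = f(0.585000, 0.891812) = -0.442507
  k4 = f(0.780000, 0.792384) = -0.161575
  p ← 0.964962 + (0.39/6)·(k1 + 2k2 + 2k3 + k4) = 0.802988
p(0.78) ≈ 0.8030

0.8030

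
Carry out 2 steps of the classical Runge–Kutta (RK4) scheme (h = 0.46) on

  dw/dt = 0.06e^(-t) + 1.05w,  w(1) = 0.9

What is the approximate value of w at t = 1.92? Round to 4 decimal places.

RK4: k1 = f(t_n, w_n); k2 = f(t_n + h/2, w_n + (h/2)·k1); k3 = f(t_n + h/2, w_n + (h/2)·k2); k4 = f(t_n + h, w_n + h·k3); w_{n+1} = w_n + (h/6)·(k1 + 2k2 + 2k3 + k4).
t=1.000000, w=0.900000:
  k1 = f(1.000000, 0.900000) = 0.967073
  k2 = f(1.230000, 1.122427) = 1.196086
  k3 = f(1.230000, 1.175100) = 1.251392
  k4 = f(1.460000, 1.475640) = 1.563357
  w ← 0.900000 + (0.46/6)·(k1 + 2k2 + 2k3 + k4) = 1.469280
t=1.460000, w=1.469280:
  k1 = f(1.460000, 1.469280) = 1.556678
  k2 = f(1.690000, 1.827315) = 1.929752
  k3 = f(1.690000, 1.913123) = 2.019850
  k4 = f(1.920000, 2.398410) = 2.527127
  w ← 1.469280 + (0.46/6)·(k1 + 2k2 + 2k3 + k4) = 2.387977
w(1.92) ≈ 2.3880

2.3880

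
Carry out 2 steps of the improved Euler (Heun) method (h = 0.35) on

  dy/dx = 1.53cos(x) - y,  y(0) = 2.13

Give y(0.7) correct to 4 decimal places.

1.7485

Heun: k1 = f(x_n, y_n); k2 = f(x_n + h, y_n + h·k1); y_{n+1} = y_n + (h/2)·(k1 + k2).
x=0.000000, y=2.130000:
  k1 = f(0.000000, 2.130000) = -0.600000
  k2 = f(0.350000, 1.920000) = -0.482760
  y ← 2.130000 + (0.35/2)·(-0.600000 + (-0.482760)) = 1.940517
x=0.350000, y=1.940517:
  k1 = f(0.350000, 1.940517) = -0.503277
  k2 = f(0.700000, 1.764370) = -0.594162
  y ← 1.940517 + (0.35/2)·(-0.503277 + (-0.594162)) = 1.748465
y(0.7) ≈ 1.7485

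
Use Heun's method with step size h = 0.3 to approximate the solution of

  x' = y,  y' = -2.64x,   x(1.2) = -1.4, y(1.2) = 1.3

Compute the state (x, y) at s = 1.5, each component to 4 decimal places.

-0.8437, 2.2544

Heun on (x,y): k1 = f(s_n, state_n); k2 = f(s_n + h, state_n + h·k1); state_{n+1} = state_n + (h/2)·(k1 + k2).
1.200000: (-1.400000, 1.300000)
  k1 = (1.300000, 3.696000)
  predictor → (-1.010000, 2.408800)
  k2 = (2.408800, 2.666400)
  → (-0.843680, 2.254360)
(x(1.5), y(1.5)) ≈ (-0.8437, 2.2544)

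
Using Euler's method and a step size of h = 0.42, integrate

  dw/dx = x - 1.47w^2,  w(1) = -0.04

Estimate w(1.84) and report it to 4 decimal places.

Euler: w_{n+1} = w_n + h·f(x_n, w_n).
x=1.000000, w=-0.040000: f=0.997648 → w ← -0.040000 + 0.42·0.997648 = 0.379012
x=1.420000, w=0.379012: f=1.208834 → w ← 0.379012 + 0.42·1.208834 = 0.886723
w(1.84) ≈ 0.8867

0.8867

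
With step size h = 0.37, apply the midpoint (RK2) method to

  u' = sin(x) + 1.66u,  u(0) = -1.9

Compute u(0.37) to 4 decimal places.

-3.3573

Midpoint: k1 = f(x_n, u_n); k2 = f(x_n + h/2, u_n + (h/2)·k1); u_{n+1} = u_n + h·k2.
x=0.000000, u=-1.900000:
  k1 = f(0.000000, -1.900000) = -3.154000
  k2 = f(0.185000, -2.483490) = -3.938647
  u ← -1.900000 + 0.37·(-3.938647) = -3.357299
u(0.37) ≈ -3.3573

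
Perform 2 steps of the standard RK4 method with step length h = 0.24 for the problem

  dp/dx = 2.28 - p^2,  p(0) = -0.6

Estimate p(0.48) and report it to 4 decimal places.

0.4456

RK4: k1 = f(x_n, p_n); k2 = f(x_n + h/2, p_n + (h/2)·k1); k3 = f(x_n + h/2, p_n + (h/2)·k2); k4 = f(x_n + h, p_n + h·k3); p_{n+1} = p_n + (h/6)·(k1 + 2k2 + 2k3 + k4).
x=0.000000, p=-0.600000:
  k1 = f(0.000000, -0.600000) = 1.920000
  k2 = f(0.120000, -0.369600) = 2.143396
  k3 = f(0.120000, -0.342792) = 2.162493
  k4 = f(0.240000, -0.081002) = 2.273439
  p ← -0.600000 + (0.24/6)·(k1 + 2k2 + 2k3 + k4) = -0.087791
x=0.240000, p=-0.087791:
  k1 = f(0.240000, -0.087791) = 2.272293
  k2 = f(0.360000, 0.184884) = 2.245818
  k3 = f(0.360000, 0.181707) = 2.246983
  k4 = f(0.480000, 0.451485) = 2.076162
  p ← -0.087791 + (0.24/6)·(k1 + 2k2 + 2k3 + k4) = 0.445571
p(0.48) ≈ 0.4456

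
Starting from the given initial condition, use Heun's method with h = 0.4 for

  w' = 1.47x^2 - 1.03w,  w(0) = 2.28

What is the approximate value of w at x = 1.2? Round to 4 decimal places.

Heun: k1 = f(x_n, w_n); k2 = f(x_n + h, w_n + h·k1); w_{n+1} = w_n + (h/2)·(k1 + k2).
x=0.000000, w=2.280000:
  k1 = f(0.000000, 2.280000) = -2.348400
  k2 = f(0.400000, 1.340640) = -1.145659
  w ← 2.280000 + (0.4/2)·(-2.348400 + (-1.145659)) = 1.581188
x=0.400000, w=1.581188:
  k1 = f(0.400000, 1.581188) = -1.393424
  k2 = f(0.800000, 1.023819) = -0.113733
  w ← 1.581188 + (0.4/2)·(-1.393424 + (-0.113733)) = 1.279757
x=0.800000, w=1.279757:
  k1 = f(0.800000, 1.279757) = -0.377349
  k2 = f(1.200000, 1.128817) = 0.954119
  w ← 1.279757 + (0.4/2)·(-0.377349 + 0.954119) = 1.395111
w(1.2) ≈ 1.3951

1.3951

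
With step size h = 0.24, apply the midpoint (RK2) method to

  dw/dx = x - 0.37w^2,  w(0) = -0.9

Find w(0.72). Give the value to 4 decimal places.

Midpoint: k1 = f(x_n, w_n); k2 = f(x_n + h/2, w_n + (h/2)·k1); w_{n+1} = w_n + h·k2.
x=0.000000, w=-0.900000:
  k1 = f(0.000000, -0.900000) = -0.299700
  k2 = f(0.120000, -0.935964) = -0.204131
  w ← -0.900000 + 0.24·(-0.204131) = -0.948991
x=0.240000, w=-0.948991:
  k1 = f(0.240000, -0.948991) = -0.093216
  k2 = f(0.360000, -0.960177) = 0.018882
  w ← -0.948991 + 0.24·0.018882 = -0.944460
x=0.480000, w=-0.944460:
  k1 = f(0.480000, -0.944460) = 0.149959
  k2 = f(0.600000, -0.926465) = 0.282415
  w ← -0.944460 + 0.24·0.282415 = -0.876680
w(0.72) ≈ -0.8767

-0.8767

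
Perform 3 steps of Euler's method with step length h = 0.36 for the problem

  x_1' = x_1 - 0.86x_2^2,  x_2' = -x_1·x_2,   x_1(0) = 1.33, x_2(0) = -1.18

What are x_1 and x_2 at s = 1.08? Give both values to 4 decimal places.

Euler on (x_1,x_2): x_1_{n+1} = x_1_n + h·x_1', x_2_{n+1} = x_2_n + h·x_2'.
0.000000: (1.330000, -1.180000); f=(0.132536, 1.569400) → (1.377713, -0.615016)
0.360000: (1.377713, -0.615016); f=(1.052423, 0.847316) → (1.756585, -0.309982)
0.720000: (1.756585, -0.309982); f=(1.673948, 0.544510) → (2.359207, -0.113959)
(x_1(1.08), x_2(1.08)) ≈ (2.3592, -0.1140)

2.3592, -0.1140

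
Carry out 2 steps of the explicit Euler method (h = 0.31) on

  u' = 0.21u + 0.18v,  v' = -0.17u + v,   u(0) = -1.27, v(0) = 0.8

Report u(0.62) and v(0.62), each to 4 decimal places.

Euler on (u,v): u_{n+1} = u_n + h·u', v_{n+1} = v_n + h·v'.
0.000000: (-1.270000, 0.800000); f=(-0.122700, 1.015900) → (-1.308037, 1.114929)
0.310000: (-1.308037, 1.114929); f=(-0.074001, 1.337295) → (-1.330977, 1.529491)
(u(0.62), v(0.62)) ≈ (-1.3310, 1.5295)

-1.3310, 1.5295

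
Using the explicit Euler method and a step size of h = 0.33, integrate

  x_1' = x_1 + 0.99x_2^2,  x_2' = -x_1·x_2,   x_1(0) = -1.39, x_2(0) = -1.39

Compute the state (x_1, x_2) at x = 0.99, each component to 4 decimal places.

2.2719, -3.1012

Euler on (x_1,x_2): x_1_{n+1} = x_1_n + h·x_1', x_2_{n+1} = x_2_n + h·x_2'.
0.000000: (-1.390000, -1.390000); f=(0.522779, -1.932100) → (-1.217483, -2.027593)
0.330000: (-1.217483, -2.027593); f=(2.852539, -2.468560) → (-0.276145, -2.842218)
0.660000: (-0.276145, -2.842218); f=(7.721275, -0.784864) → (2.271876, -3.101223)
(x_1(0.99), x_2(0.99)) ≈ (2.2719, -3.1012)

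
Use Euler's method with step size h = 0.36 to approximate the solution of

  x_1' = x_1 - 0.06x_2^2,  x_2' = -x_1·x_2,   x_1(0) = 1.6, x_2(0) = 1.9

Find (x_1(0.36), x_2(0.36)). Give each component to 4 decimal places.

2.0980, 0.8056

Euler on (x_1,x_2): x_1_{n+1} = x_1_n + h·x_1', x_2_{n+1} = x_2_n + h·x_2'.
0.000000: (1.600000, 1.900000); f=(1.383400, -3.040000) → (2.098024, 0.805600)
(x_1(0.36), x_2(0.36)) ≈ (2.0980, 0.8056)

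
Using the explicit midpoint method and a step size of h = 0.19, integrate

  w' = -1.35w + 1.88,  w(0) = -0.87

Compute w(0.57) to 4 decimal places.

0.3337

Midpoint: k1 = f(x_n, w_n); k2 = f(x_n + h/2, w_n + (h/2)·k1); w_{n+1} = w_n + h·k2.
x=0.000000, w=-0.870000:
  k1 = f(0.000000, -0.870000) = 3.054500
  k2 = f(0.095000, -0.579823) = 2.662760
  w ← -0.870000 + 0.19·2.662760 = -0.364076
x=0.190000, w=-0.364076:
  k1 = f(0.190000, -0.364076) = 2.371502
  k2 = f(0.285000, -0.138783) = 2.067357
  w ← -0.364076 + 0.19·2.067357 = 0.028722
x=0.380000, w=0.028722:
  k1 = f(0.380000, 0.028722) = 1.841225
  k2 = f(0.475000, 0.203639) = 1.605088
  w ← 0.028722 + 0.19·1.605088 = 0.333689
w(0.57) ≈ 0.3337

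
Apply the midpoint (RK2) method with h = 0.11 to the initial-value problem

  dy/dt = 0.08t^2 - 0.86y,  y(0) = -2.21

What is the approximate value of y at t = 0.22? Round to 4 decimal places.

-1.8293

Midpoint: k1 = f(t_n, y_n); k2 = f(t_n + h/2, y_n + (h/2)·k1); y_{n+1} = y_n + h·k2.
t=0.000000, y=-2.210000:
  k1 = f(0.000000, -2.210000) = 1.900600
  k2 = f(0.055000, -2.105467) = 1.810944
  y ← -2.210000 + 0.11·1.810944 = -2.010796
t=0.110000, y=-2.010796:
  k1 = f(0.110000, -2.010796) = 1.730253
  k2 = f(0.165000, -1.915632) = 1.649622
  y ← -2.010796 + 0.11·1.649622 = -1.829338
y(0.22) ≈ -1.8293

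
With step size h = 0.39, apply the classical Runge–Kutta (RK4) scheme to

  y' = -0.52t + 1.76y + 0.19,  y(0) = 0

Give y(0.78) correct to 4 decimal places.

RK4: k1 = f(t_n, y_n); k2 = f(t_n + h/2, y_n + (h/2)·k1); k3 = f(t_n + h/2, y_n + (h/2)·k2); k4 = f(t_n + h, y_n + h·k3); y_{n+1} = y_n + (h/6)·(k1 + 2k2 + 2k3 + k4).
t=0.000000, y=0.000000:
  k1 = f(0.000000, 0.000000) = 0.190000
  k2 = f(0.195000, 0.037050) = 0.153808
  k3 = f(0.195000, 0.029993) = 0.141387
  k4 = f(0.390000, 0.055141) = 0.084248
  y ← 0.000000 + (0.39/6)·(k1 + 2k2 + 2k3 + k4) = 0.056201
t=0.390000, y=0.056201:
  k1 = f(0.390000, 0.056201) = 0.086115
  k2 = f(0.585000, 0.072994) = 0.014269
  k3 = f(0.585000, 0.058984) = -0.010388
  k4 = f(0.780000, 0.052150) = -0.123816
  y ← 0.056201 + (0.39/6)·(k1 + 2k2 + 2k3 + k4) = 0.054255
y(0.78) ≈ 0.0543

0.0543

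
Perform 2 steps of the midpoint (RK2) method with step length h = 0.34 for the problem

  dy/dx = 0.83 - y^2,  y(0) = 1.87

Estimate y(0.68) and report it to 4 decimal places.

Midpoint: k1 = f(x_n, y_n); k2 = f(x_n + h/2, y_n + (h/2)·k1); y_{n+1} = y_n + h·k2.
x=0.000000, y=1.870000:
  k1 = f(0.000000, 1.870000) = -2.666900
  k2 = f(0.170000, 1.416627) = -1.176832
  y ← 1.870000 + 0.34·(-1.176832) = 1.469877
x=0.340000, y=1.469877:
  k1 = f(0.340000, 1.469877) = -1.330539
  k2 = f(0.510000, 1.243686) = -0.716754
  y ← 1.469877 + 0.34·(-0.716754) = 1.226181
y(0.68) ≈ 1.2262

1.2262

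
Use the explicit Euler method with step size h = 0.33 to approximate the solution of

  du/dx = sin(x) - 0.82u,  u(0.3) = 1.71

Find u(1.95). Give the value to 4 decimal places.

Euler: u_{n+1} = u_n + h·f(x_n, u_n).
x=0.300000, u=1.710000: f=-1.106680 → u ← 1.710000 + 0.33·(-1.106680) = 1.344796
x=0.630000, u=1.344796: f=-0.513588 → u ← 1.344796 + 0.33·(-0.513588) = 1.175312
x=0.960000, u=1.175312: f=-0.144564 → u ← 1.175312 + 0.33·(-0.144564) = 1.127606
x=1.290000, u=1.127606: f=0.036198 → u ← 1.127606 + 0.33·0.036198 = 1.139551
x=1.620000, u=1.139551: f=0.064358 → u ← 1.139551 + 0.33·0.064358 = 1.160789
u(1.95) ≈ 1.1608

1.1608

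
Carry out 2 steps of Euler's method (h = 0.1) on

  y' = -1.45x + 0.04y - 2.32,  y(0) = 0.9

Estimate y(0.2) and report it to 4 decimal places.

0.4278

Euler: y_{n+1} = y_n + h·f(x_n, y_n).
x=0.000000, y=0.900000: f=-2.284000 → y ← 0.900000 + 0.1·(-2.284000) = 0.671600
x=0.100000, y=0.671600: f=-2.438136 → y ← 0.671600 + 0.1·(-2.438136) = 0.427786
y(0.2) ≈ 0.4278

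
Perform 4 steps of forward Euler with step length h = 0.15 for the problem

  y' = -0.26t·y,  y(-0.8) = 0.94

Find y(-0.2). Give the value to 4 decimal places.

Euler: y_{n+1} = y_n + h·f(t_n, y_n).
t=-0.800000, y=0.940000: f=0.195520 → y ← 0.940000 + 0.15·0.195520 = 0.969328
t=-0.650000, y=0.969328: f=0.163816 → y ← 0.969328 + 0.15·0.163816 = 0.993900
t=-0.500000, y=0.993900: f=0.129207 → y ← 0.993900 + 0.15·0.129207 = 1.013282
t=-0.350000, y=1.013282: f=0.092209 → y ← 1.013282 + 0.15·0.092209 = 1.027113
y(-0.2) ≈ 1.0271

1.0271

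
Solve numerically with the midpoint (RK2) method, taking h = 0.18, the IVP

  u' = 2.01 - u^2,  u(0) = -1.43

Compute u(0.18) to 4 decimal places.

-1.4379

Midpoint: k1 = f(x_n, u_n); k2 = f(x_n + h/2, u_n + (h/2)·k1); u_{n+1} = u_n + h·k2.
x=0.000000, u=-1.430000:
  k1 = f(0.000000, -1.430000) = -0.034900
  k2 = f(0.090000, -1.433141) = -0.043893
  u ← -1.430000 + 0.18·(-0.043893) = -1.437901
u(0.18) ≈ -1.4379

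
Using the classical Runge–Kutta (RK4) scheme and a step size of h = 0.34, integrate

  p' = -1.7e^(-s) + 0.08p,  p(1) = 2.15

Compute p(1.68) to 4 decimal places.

1.9521

RK4: k1 = f(s_n, p_n); k2 = f(s_n + h/2, p_n + (h/2)·k1); k3 = f(s_n + h/2, p_n + (h/2)·k2); k4 = f(s_n + h, p_n + h·k3); p_{n+1} = p_n + (h/6)·(k1 + 2k2 + 2k3 + k4).
s=1.000000, p=2.150000:
  k1 = f(1.000000, 2.150000) = -0.453395
  k2 = f(1.170000, 2.072923) = -0.361790
  k3 = f(1.170000, 2.088496) = -0.360544
  k4 = f(1.340000, 2.027415) = -0.282944
  p ← 2.150000 + (0.34/6)·(k1 + 2k2 + 2k3 + k4) = 2.026410
s=1.340000, p=2.026410:
  k1 = f(1.340000, 2.026410) = -0.283025
  k2 = f(1.510000, 1.978295) = -0.217283
  k3 = f(1.510000, 1.989471) = -0.216389
  k4 = f(1.680000, 1.952837) = -0.160609
  p ← 2.026410 + (0.34/6)·(k1 + 2k2 + 2k3 + k4) = 1.952121
p(1.68) ≈ 1.9521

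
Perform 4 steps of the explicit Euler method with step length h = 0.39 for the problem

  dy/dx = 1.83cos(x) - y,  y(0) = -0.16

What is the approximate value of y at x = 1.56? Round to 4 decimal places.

0.9734

Euler: y_{n+1} = y_n + h·f(x_n, y_n).
x=0.000000, y=-0.160000: f=1.990000 → y ← -0.160000 + 0.39·1.990000 = 0.616100
x=0.390000, y=0.616100: f=1.076484 → y ← 0.616100 + 0.39·1.076484 = 1.035929
x=0.780000, y=1.035929: f=0.265043 → y ← 1.035929 + 0.39·0.265043 = 1.139295
x=1.170000, y=1.139295: f=-0.425318 → y ← 1.139295 + 0.39·(-0.425318) = 0.973421
y(1.56) ≈ 0.9734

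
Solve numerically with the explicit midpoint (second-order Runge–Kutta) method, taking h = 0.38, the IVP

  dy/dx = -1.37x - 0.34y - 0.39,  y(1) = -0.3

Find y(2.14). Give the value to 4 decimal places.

-2.6581

Midpoint: k1 = f(x_n, y_n); k2 = f(x_n + h/2, y_n + (h/2)·k1); y_{n+1} = y_n + h·k2.
x=1.000000, y=-0.300000:
  k1 = f(1.000000, -0.300000) = -1.658000
  k2 = f(1.190000, -0.615020) = -1.811193
  y ← -0.300000 + 0.38·(-1.811193) = -0.988253
x=1.380000, y=-0.988253:
  k1 = f(1.380000, -0.988253) = -1.944594
  k2 = f(1.570000, -1.357726) = -2.079273
  y ← -0.988253 + 0.38·(-2.079273) = -1.778377
x=1.760000, y=-1.778377:
  k1 = f(1.760000, -1.778377) = -2.196552
  k2 = f(1.950000, -2.195722) = -2.314955
  y ← -1.778377 + 0.38·(-2.314955) = -2.658060
y(2.14) ≈ -2.6581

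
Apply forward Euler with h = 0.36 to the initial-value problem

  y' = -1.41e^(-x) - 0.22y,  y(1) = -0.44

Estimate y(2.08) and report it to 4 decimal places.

Euler: y_{n+1} = y_n + h·f(x_n, y_n).
x=1.000000, y=-0.440000: f=-0.421910 → y ← -0.440000 + 0.36·(-0.421910) = -0.591888
x=1.360000, y=-0.591888: f=-0.231676 → y ← -0.591888 + 0.36·(-0.231676) = -0.675291
x=1.720000, y=-0.675291: f=-0.103919 → y ← -0.675291 + 0.36·(-0.103919) = -0.712702
y(2.08) ≈ -0.7127

-0.7127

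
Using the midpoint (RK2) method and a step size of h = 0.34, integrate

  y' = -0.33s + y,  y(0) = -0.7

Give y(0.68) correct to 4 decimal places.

Midpoint: k1 = f(s_n, y_n); k2 = f(s_n + h/2, y_n + (h/2)·k1); y_{n+1} = y_n + h·k2.
s=0.000000, y=-0.700000:
  k1 = f(0.000000, -0.700000) = -0.700000
  k2 = f(0.170000, -0.819000) = -0.875100
  y ← -0.700000 + 0.34·(-0.875100) = -0.997534
s=0.340000, y=-0.997534:
  k1 = f(0.340000, -0.997534) = -1.109734
  k2 = f(0.510000, -1.186189) = -1.354489
  y ← -0.997534 + 0.34·(-1.354489) = -1.458060
y(0.68) ≈ -1.4581

-1.4581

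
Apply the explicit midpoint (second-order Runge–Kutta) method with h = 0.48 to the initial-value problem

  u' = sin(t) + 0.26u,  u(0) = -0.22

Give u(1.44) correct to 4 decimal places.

0.6728

Midpoint: k1 = f(t_n, u_n); k2 = f(t_n + h/2, u_n + (h/2)·k1); u_{n+1} = u_n + h·k2.
t=0.000000, u=-0.220000:
  k1 = f(0.000000, -0.220000) = -0.057200
  k2 = f(0.240000, -0.233728) = 0.176933
  u ← -0.220000 + 0.48·0.176933 = -0.135072
t=0.480000, u=-0.135072:
  k1 = f(0.480000, -0.135072) = 0.426660
  k2 = f(0.720000, -0.032673) = 0.650890
  u ← -0.135072 + 0.48·0.650890 = 0.177355
t=0.960000, u=0.177355:
  k1 = f(0.960000, 0.177355) = 0.865304
  k2 = f(1.200000, 0.385028) = 1.032146
  u ← 0.177355 + 0.48·1.032146 = 0.672785
u(1.44) ≈ 0.6728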